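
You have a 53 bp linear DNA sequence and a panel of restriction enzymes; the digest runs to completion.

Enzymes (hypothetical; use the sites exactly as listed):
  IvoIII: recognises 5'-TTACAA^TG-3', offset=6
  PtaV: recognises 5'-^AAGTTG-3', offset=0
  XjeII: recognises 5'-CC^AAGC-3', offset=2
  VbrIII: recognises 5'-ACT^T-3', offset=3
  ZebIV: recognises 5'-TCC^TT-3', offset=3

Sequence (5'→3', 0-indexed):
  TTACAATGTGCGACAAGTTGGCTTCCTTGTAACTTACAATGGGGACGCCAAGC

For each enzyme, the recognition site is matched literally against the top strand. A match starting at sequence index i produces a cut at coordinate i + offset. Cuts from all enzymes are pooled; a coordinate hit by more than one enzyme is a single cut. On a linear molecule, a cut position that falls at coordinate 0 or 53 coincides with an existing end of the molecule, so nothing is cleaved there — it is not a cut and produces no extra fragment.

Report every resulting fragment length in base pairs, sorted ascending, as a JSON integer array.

Scan for sites:
  IvoIII (TTACAATG, off=6): starts [0, 33] → cuts [6, 39]
  PtaV (AAGTTG, off=0): starts [14] → cuts [14]
  XjeII (CCAAGC, off=2): starts [47] → cuts [49]
  VbrIII (ACTT, off=3): starts [31] → cuts [34]
  ZebIV (TCCTT, off=3): starts [23] → cuts [26]

All cut coordinates (distinct, sorted): [6, 14, 26, 34, 39, 49]

Fragments:
  [0,6): 6 bp
  [6,14): 8 bp
  [14,26): 12 bp
  [26,34): 8 bp
  [34,39): 5 bp
  [39,49): 10 bp
  [49,53): 4 bp

[4,5,6,8,8,10,12]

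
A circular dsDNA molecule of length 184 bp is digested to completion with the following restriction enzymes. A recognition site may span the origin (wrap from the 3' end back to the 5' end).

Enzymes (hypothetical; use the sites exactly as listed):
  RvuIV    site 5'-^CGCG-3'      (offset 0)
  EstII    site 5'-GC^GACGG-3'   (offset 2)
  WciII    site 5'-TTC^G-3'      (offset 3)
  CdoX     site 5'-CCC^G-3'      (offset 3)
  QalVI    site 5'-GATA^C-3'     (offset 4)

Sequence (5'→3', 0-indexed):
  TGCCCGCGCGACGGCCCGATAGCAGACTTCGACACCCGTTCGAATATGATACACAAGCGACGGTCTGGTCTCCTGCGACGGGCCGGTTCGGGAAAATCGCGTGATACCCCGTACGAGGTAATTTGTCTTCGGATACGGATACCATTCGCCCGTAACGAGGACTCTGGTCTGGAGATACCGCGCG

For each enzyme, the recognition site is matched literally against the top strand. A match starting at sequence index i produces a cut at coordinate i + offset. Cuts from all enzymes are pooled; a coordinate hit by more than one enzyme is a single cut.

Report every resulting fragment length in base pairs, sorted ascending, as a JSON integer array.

[1,1,1,2,3,4,4,4,5,6,6,7,7,8,8,8,9,10,13,13,18,20,26]

Per-enzyme occurrences:
  RvuIV CGCG/0: at [4, 6, 97, 178, 180] ⇒ [4, 6, 97, 178, 180]
  EstII GCGACGG/2: at [7, 56, 74] ⇒ [9, 58, 76]
  WciII TTCG/3: at [27, 38, 86, 127, 144] ⇒ [30, 41, 89, 130, 147]
  CdoX CCCG/3: at [2, 14, 34, 107, 148] ⇒ [5, 17, 37, 110, 151]
  QalVI GATAC/4: at [47, 102, 131, 137, 173] ⇒ [51, 106, 135, 141, 177]

Pooled cuts: [4, 5, 6, 9, 17, 30, 37, 41, 51, 58, 76, 89, 97, 106, 110, 130, 135, 141, 147, 151, 177, 178, 180]

Fragments:
  4→5: 1 bp
  5→6: 1 bp
  6→9: 3 bp
  9→17: 8 bp
  17→30: 13 bp
  30→37: 7 bp
  37→41: 4 bp
  41→51: 10 bp
  51→58: 7 bp
  58→76: 18 bp
  76→89: 13 bp
  89→97: 8 bp
  97→106: 9 bp
  106→110: 4 bp
  110→130: 20 bp
  130→135: 5 bp
  135→141: 6 bp
  141→147: 6 bp
  147→151: 4 bp
  151→177: 26 bp
  177→178: 1 bp
  178→180: 2 bp
  180→4 (wrap): 184-180+4 = 8 bp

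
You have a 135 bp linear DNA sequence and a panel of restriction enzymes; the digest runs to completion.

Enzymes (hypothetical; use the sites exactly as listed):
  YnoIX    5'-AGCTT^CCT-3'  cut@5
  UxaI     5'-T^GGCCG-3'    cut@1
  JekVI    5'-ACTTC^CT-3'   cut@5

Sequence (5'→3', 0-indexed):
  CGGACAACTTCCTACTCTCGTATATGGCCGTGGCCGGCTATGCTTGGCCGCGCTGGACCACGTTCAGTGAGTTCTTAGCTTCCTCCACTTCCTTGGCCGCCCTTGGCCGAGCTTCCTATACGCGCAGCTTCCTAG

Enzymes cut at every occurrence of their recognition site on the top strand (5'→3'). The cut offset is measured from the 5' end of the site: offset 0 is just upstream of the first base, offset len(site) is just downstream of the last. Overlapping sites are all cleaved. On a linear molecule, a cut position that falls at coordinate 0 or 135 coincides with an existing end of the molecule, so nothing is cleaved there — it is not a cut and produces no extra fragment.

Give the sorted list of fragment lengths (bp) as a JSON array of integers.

[3,5,6,10,10,10,11,14,14,16,36]

Per-enzyme occurrences:
  YnoIX (AGCTTCCT, off=5): starts [76, 109, 125] → cuts [81, 114, 130]
  UxaI (TGGCCG, off=1): starts [24, 30, 44, 93, 103] → cuts [25, 31, 45, 94, 104]
  JekVI (ACTTCCT, off=5): starts [6, 86] → cuts [11, 91]

All cut coordinates (distinct, sorted): [11, 25, 31, 45, 81, 91, 94, 104, 114, 130]

Fragments:
  [0,11): 11 bp
  [11,25): 14 bp
  [25,31): 6 bp
  [31,45): 14 bp
  [45,81): 36 bp
  [81,91): 10 bp
  [91,94): 3 bp
  [94,104): 10 bp
  [104,114): 10 bp
  [114,130): 16 bp
  [130,135): 5 bp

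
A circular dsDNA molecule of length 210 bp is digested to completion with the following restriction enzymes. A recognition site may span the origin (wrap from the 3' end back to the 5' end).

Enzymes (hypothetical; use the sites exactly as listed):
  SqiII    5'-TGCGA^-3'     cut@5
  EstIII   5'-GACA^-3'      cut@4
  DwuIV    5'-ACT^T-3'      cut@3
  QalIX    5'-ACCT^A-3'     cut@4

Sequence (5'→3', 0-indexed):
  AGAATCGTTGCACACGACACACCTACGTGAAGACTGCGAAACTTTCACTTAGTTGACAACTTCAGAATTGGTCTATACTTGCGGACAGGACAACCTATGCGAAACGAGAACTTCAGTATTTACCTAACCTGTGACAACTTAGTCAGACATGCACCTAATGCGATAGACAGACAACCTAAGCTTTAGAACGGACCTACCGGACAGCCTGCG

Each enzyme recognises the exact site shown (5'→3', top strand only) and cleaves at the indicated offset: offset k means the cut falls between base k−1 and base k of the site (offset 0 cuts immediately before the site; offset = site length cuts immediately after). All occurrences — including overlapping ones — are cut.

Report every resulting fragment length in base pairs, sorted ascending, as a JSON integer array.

Scan for sites:
  SqiII (TGCGA, off=5): starts [34, 97, 158, 206] → cuts [1, 39, 102, 163]
  EstIII (GACA, off=4): starts [15, 54, 83, 88, 132, 145, 165, 169, 199] → cuts [19, 58, 87, 92, 136, 149, 169, 173, 203]
  DwuIV (ACTT, off=3): starts [40, 46, 58, 76, 109, 136] → cuts [43, 49, 61, 79, 112, 139]
  QalIX (ACCTA, off=4): starts [20, 92, 121, 152, 173, 191] → cuts [24, 96, 125, 156, 177, 195]

All cut coordinates (distinct, sorted): [1, 19, 24, 39, 43, 49, 58, 61, 79, 87, 92, 96, 102, 112, 125, 136, 139, 149, 156, 163, 169, 173, 177, 195, 203]

Fragments:
  1→19: 18 bp
  19→24: 5 bp
  24→39: 15 bp
  39→43: 4 bp
  43→49: 6 bp
  49→58: 9 bp
  58→61: 3 bp
  61→79: 18 bp
  79→87: 8 bp
  87→92: 5 bp
  92→96: 4 bp
  96→102: 6 bp
  102→112: 10 bp
  112→125: 13 bp
  125→136: 11 bp
  136→139: 3 bp
  139→149: 10 bp
  149→156: 7 bp
  156→163: 7 bp
  163→169: 6 bp
  169→173: 4 bp
  173→177: 4 bp
  177→195: 18 bp
  195→203: 8 bp
  203→1 (wrap): 210-203+1 = 8 bp

[3,3,4,4,4,4,5,5,6,6,6,7,7,8,8,8,9,10,10,11,13,15,18,18,18]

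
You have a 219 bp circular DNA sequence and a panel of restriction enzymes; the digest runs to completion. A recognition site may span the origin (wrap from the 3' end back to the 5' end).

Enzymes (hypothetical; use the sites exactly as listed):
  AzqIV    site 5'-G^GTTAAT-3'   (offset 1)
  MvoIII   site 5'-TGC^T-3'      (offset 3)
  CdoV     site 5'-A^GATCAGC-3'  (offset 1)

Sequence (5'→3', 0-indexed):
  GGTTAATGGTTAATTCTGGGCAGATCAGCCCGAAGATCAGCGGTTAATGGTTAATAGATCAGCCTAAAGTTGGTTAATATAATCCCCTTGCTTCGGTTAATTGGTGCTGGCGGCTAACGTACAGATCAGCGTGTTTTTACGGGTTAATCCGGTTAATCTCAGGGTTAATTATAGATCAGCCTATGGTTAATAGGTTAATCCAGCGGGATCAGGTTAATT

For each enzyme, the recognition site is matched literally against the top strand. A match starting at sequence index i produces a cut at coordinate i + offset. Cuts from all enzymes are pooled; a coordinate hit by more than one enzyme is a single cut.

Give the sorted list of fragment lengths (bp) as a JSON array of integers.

[4,7,7,7,8,8,8,9,10,12,12,12,12,14,16,16,19,19,19]

Per-enzyme occurrences:
  AzqIV GGTTAAT/1: at [0, 7, 41, 48, 71, 94, 141, 150, 162, 184, 192, 211] ⇒ [1, 8, 42, 49, 72, 95, 142, 151, 163, 185, 193, 212]
  MvoIII TGCT/3: at [88, 104] ⇒ [91, 107]
  CdoV AGATCAGC/1: at [21, 33, 55, 122, 172] ⇒ [22, 34, 56, 123, 173]

Pooled cuts: [1, 8, 22, 34, 42, 49, 56, 72, 91, 95, 107, 123, 142, 151, 163, 173, 185, 193, 212]

Fragment lengths:
  1→8: 7 bp
  8→22: 14 bp
  22→34: 12 bp
  34→42: 8 bp
  42→49: 7 bp
  49→56: 7 bp
  56→72: 16 bp
  72→91: 19 bp
  91→95: 4 bp
  95→107: 12 bp
  107→123: 16 bp
  123→142: 19 bp
  142→151: 9 bp
  151→163: 12 bp
  163→173: 10 bp
  173→185: 12 bp
  185→193: 8 bp
  193→212: 19 bp
  212→1 (wrap): 219-212+1 = 8 bp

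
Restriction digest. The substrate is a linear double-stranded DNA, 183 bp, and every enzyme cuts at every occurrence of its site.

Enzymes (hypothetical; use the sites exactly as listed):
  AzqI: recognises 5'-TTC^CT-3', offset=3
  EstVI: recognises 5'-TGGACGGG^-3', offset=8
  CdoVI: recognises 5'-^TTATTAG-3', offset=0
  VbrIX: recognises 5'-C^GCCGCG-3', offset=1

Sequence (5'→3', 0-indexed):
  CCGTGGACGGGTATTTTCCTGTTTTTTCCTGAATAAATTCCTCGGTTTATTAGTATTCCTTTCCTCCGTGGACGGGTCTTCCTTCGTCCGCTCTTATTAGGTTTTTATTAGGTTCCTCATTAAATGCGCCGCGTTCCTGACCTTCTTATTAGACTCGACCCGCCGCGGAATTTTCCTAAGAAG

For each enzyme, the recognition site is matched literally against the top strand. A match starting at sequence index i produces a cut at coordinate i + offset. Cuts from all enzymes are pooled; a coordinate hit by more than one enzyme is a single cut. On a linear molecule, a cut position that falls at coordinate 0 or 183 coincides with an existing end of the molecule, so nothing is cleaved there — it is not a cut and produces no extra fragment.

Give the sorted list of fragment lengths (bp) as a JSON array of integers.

[5,5,6,7,8,9,9,10,11,11,11,12,12,12,12,13,14,16]

Scan for sites:
  AzqI TTCCT/3: at [15, 25, 37, 55, 60, 78, 112, 133, 172] ⇒ [18, 28, 40, 58, 63, 81, 115, 136, 175]
  EstVI TGGACGGG/8: at [3, 68] ⇒ [11, 76]
  CdoVI TTATTAG/0: at [46, 93, 104, 145] ⇒ [46, 93, 104, 145]
  VbrIX CGCCGCG/1: at [126, 160] ⇒ [127, 161]

All cut coordinates (distinct, sorted): [11, 18, 28, 40, 46, 58, 63, 76, 81, 93, 104, 115, 127, 136, 145, 161, 175]

Fragment lengths:
  [0,11): 11 bp
  [11,18): 7 bp
  [18,28): 10 bp
  [28,40): 12 bp
  [40,46): 6 bp
  [46,58): 12 bp
  [58,63): 5 bp
  [63,76): 13 bp
  [76,81): 5 bp
  [81,93): 12 bp
  [93,104): 11 bp
  [104,115): 11 bp
  [115,127): 12 bp
  [127,136): 9 bp
  [136,145): 9 bp
  [145,161): 16 bp
  [161,175): 14 bp
  [175,183): 8 bp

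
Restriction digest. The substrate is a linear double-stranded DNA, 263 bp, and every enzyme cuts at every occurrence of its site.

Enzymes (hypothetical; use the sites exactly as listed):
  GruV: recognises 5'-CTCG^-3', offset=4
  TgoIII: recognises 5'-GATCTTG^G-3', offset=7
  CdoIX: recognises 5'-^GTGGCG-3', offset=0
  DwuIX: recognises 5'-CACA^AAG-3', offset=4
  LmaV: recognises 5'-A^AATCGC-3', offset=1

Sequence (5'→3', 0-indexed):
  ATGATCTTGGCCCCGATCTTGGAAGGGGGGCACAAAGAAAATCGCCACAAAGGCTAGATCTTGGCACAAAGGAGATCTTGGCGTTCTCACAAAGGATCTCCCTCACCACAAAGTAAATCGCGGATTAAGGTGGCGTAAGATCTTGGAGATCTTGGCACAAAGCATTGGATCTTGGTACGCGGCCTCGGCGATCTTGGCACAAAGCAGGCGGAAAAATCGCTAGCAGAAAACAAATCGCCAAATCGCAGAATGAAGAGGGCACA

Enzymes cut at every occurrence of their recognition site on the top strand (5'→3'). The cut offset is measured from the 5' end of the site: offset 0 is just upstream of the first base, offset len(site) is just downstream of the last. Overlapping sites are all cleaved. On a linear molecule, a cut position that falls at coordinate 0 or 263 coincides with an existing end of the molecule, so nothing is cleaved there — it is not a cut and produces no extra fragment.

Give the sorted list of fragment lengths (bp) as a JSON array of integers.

Scan for sites:
  GruV CTCG/4: at [183] ⇒ [187]
  TgoIII GATCTTGG/7: at [2, 14, 56, 73, 138, 147, 167, 189] ⇒ [9, 21, 63, 80, 145, 154, 174, 196]
  CdoIX GTGGCG/0: at [129] ⇒ [129]
  DwuIX CACAAAG/4: at [30, 45, 64, 87, 106, 155, 197] ⇒ [34, 49, 68, 91, 110, 159, 201]
  LmaV AAATCGC/1: at [38, 114, 213, 231, 239] ⇒ [39, 115, 214, 232, 240]

All cut coordinates (distinct, sorted): [9, 21, 34, 39, 49, 63, 68, 80, 91, 110, 115, 129, 145, 154, 159, 174, 187, 196, 201, 214, 232, 240]

Fragment lengths:
  [0,9): 9 bp
  [9,21): 12 bp
  [21,34): 13 bp
  [34,39): 5 bp
  [39,49): 10 bp
  [49,63): 14 bp
  [63,68): 5 bp
  [68,80): 12 bp
  [80,91): 11 bp
  [91,110): 19 bp
  [110,115): 5 bp
  [115,129): 14 bp
  [129,145): 16 bp
  [145,154): 9 bp
  [154,159): 5 bp
  [159,174): 15 bp
  [174,187): 13 bp
  [187,196): 9 bp
  [196,201): 5 bp
  [201,214): 13 bp
  [214,232): 18 bp
  [232,240): 8 bp
  [240,263): 23 bp

[5,5,5,5,5,8,9,9,9,10,11,12,12,13,13,13,14,14,15,16,18,19,23]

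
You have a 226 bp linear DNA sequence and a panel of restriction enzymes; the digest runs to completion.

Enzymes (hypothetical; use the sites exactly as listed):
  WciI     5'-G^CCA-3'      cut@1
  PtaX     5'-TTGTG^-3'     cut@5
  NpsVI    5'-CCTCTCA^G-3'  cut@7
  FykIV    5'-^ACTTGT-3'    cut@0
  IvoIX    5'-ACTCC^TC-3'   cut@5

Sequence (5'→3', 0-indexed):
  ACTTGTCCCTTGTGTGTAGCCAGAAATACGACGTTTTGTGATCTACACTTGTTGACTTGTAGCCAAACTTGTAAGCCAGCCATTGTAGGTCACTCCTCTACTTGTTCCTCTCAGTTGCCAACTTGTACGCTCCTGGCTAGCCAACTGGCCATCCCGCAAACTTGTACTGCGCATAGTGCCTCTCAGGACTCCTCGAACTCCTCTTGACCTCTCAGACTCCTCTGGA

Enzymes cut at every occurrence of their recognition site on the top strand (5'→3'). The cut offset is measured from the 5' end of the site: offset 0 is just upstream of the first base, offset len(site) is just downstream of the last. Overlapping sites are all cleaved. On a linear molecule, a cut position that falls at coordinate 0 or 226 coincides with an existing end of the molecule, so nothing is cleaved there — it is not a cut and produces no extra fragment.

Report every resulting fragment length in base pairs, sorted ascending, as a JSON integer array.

[3,3,4,4,4,5,6,6,6,7,8,8,8,9,9,11,13,14,14,17,20,21,26]

Per-enzyme occurrences:
  WciI GCCA/1: at [18, 61, 74, 78, 116, 139, 147] ⇒ [19, 62, 75, 79, 117, 140, 148]
  PtaX TTGTG/5: at [9, 35] ⇒ [14, 40]
  NpsVI CCTCTCAG/7: at [106, 178, 207] ⇒ [113, 185, 214]
  FykIV ACTTGT/0: at [0, 46, 54, 66, 99, 120, 159] ⇒ [46, 54, 66, 99, 120, 159] (position 0 is a terminus of the linear molecule — no cut)
  IvoIX ACTCCTC/5: at [91, 187, 196, 215] ⇒ [96, 192, 201, 220]

All cut coordinates (distinct, sorted): [14, 19, 40, 46, 54, 62, 66, 75, 79, 96, 99, 113, 117, 120, 140, 148, 159, 185, 192, 201, 214, 220]

Fragments:
  [0,14): 14 bp
  [14,19): 5 bp
  [19,40): 21 bp
  [40,46): 6 bp
  [46,54): 8 bp
  [54,62): 8 bp
  [62,66): 4 bp
  [66,75): 9 bp
  [75,79): 4 bp
  [79,96): 17 bp
  [96,99): 3 bp
  [99,113): 14 bp
  [113,117): 4 bp
  [117,120): 3 bp
  [120,140): 20 bp
  [140,148): 8 bp
  [148,159): 11 bp
  [159,185): 26 bp
  [185,192): 7 bp
  [192,201): 9 bp
  [201,214): 13 bp
  [214,220): 6 bp
  [220,226): 6 bp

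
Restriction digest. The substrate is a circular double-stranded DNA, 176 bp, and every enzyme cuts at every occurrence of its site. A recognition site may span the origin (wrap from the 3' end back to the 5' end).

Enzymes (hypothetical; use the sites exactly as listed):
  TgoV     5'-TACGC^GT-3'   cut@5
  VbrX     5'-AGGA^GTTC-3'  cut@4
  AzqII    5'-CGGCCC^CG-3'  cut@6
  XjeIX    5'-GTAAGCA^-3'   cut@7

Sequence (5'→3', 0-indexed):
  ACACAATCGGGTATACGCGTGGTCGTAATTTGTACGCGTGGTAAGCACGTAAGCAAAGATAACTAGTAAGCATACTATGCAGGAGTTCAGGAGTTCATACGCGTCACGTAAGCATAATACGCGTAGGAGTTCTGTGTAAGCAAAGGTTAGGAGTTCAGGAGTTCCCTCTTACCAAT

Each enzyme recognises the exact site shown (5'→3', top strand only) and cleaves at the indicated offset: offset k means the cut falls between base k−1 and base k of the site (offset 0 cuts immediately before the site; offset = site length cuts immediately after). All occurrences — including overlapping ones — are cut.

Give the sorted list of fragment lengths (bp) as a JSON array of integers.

Scan for sites:
  TgoV (TACGCGT, off=5): starts [13, 32, 97, 117] → cuts [18, 37, 102, 122]
  VbrX (AGGAGTTC, off=4): starts [80, 88, 124, 148, 156] → cuts [84, 92, 128, 152, 160]
  AzqII (CGGCCCCG, off=6): no sites
  XjeIX (GTAAGCA, off=7): starts [40, 48, 65, 107, 135] → cuts [47, 55, 72, 114, 142]

Pooled cuts: [18, 37, 47, 55, 72, 84, 92, 102, 114, 122, 128, 142, 152, 160]

Fragment lengths:
  18→37: 19 bp
  37→47: 10 bp
  47→55: 8 bp
  55→72: 17 bp
  72→84: 12 bp
  84→92: 8 bp
  92→102: 10 bp
  102→114: 12 bp
  114→122: 8 bp
  122→128: 6 bp
  128→142: 14 bp
  142→152: 10 bp
  152→160: 8 bp
  160→18 (wrap): 176-160+18 = 34 bp

[6,8,8,8,8,10,10,10,12,12,14,17,19,34]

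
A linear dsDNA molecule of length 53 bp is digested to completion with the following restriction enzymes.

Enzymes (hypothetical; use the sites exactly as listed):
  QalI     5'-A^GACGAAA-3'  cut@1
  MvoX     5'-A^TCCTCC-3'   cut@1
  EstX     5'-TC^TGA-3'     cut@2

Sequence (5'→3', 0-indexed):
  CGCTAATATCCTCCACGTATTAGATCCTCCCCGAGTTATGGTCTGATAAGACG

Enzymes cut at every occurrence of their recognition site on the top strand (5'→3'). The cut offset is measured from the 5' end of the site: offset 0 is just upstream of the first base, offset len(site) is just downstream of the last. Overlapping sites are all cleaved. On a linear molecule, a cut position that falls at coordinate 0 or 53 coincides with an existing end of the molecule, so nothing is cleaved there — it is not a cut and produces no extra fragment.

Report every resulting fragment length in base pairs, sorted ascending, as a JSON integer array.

Site scan:
  QalI (AGACGAAA, off=1): no sites
  MvoX ATCCTCC/1: at [7, 23] ⇒ [8, 24]
  EstX TCTGA/2: at [41] ⇒ [43]

Pooled cuts: [8, 24, 43]

Fragment lengths:
  [0,8): 8 bp
  [8,24): 16 bp
  [24,43): 19 bp
  [43,53): 10 bp

[8,10,16,19]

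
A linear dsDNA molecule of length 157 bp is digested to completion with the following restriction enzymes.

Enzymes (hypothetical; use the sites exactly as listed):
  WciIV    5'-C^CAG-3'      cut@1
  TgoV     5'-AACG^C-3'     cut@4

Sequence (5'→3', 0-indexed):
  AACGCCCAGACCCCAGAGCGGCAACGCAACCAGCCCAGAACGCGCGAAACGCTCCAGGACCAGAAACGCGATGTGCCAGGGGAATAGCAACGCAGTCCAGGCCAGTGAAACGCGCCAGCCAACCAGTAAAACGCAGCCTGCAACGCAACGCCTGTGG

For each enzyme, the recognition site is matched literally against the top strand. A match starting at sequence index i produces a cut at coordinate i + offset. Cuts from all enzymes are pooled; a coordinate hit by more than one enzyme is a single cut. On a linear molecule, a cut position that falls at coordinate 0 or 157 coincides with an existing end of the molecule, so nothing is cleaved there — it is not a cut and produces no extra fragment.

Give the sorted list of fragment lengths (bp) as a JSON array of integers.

[2,3,3,4,4,5,5,5,5,6,7,7,7,8,8,8,9,10,10,12,13,16]

Per-enzyme occurrences:
  WciIV (CCAG, off=1): starts [5, 12, 29, 34, 53, 59, 75, 96, 101, 114, 122] → cuts [6, 13, 30, 35, 54, 60, 76, 97, 102, 115, 123]
  TgoV (AACGC, off=4): starts [0, 22, 38, 47, 64, 88, 108, 129, 141, 146] → cuts [4, 26, 42, 51, 68, 92, 112, 133, 145, 150]

Pooled cuts: [4, 6, 13, 26, 30, 35, 42, 51, 54, 60, 68, 76, 92, 97, 102, 112, 115, 123, 133, 145, 150]

Fragments:
  [0,4): 4 bp
  [4,6): 2 bp
  [6,13): 7 bp
  [13,26): 13 bp
  [26,30): 4 bp
  [30,35): 5 bp
  [35,42): 7 bp
  [42,51): 9 bp
  [51,54): 3 bp
  [54,60): 6 bp
  [60,68): 8 bp
  [68,76): 8 bp
  [76,92): 16 bp
  [92,97): 5 bp
  [97,102): 5 bp
  [102,112): 10 bp
  [112,115): 3 bp
  [115,123): 8 bp
  [123,133): 10 bp
  [133,145): 12 bp
  [145,150): 5 bp
  [150,157): 7 bp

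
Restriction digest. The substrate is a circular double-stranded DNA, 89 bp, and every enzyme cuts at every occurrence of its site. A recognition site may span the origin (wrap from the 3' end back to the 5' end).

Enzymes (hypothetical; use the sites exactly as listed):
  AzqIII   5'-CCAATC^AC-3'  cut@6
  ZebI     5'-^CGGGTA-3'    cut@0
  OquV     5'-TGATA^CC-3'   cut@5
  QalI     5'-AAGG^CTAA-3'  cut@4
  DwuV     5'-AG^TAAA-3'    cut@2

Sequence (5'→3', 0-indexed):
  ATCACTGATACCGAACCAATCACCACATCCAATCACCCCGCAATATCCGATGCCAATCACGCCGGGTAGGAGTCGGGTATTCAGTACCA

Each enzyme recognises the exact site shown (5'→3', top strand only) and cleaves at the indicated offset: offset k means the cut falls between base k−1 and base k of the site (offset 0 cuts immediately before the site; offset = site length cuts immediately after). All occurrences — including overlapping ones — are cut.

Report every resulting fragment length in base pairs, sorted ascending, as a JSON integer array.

Site scan:
  AzqIII (CCAATCAC, off=6): starts [15, 28, 52, 86] → cuts [3, 21, 34, 58]
  ZebI (CGGGTA, off=0): starts [62, 73] → cuts [62, 73]
  OquV (TGATACC, off=5): starts [5] → cuts [10]
  QalI (AAGGCTAA, off=4): no sites
  DwuV (AGTAAA, off=2): no sites

All cut coordinates (distinct, sorted): [3, 10, 21, 34, 58, 62, 73]

Fragments:
  3→10: 7 bp
  10→21: 11 bp
  21→34: 13 bp
  34→58: 24 bp
  58→62: 4 bp
  62→73: 11 bp
  73→3 (wrap): 89-73+3 = 19 bp

[4,7,11,11,13,19,24]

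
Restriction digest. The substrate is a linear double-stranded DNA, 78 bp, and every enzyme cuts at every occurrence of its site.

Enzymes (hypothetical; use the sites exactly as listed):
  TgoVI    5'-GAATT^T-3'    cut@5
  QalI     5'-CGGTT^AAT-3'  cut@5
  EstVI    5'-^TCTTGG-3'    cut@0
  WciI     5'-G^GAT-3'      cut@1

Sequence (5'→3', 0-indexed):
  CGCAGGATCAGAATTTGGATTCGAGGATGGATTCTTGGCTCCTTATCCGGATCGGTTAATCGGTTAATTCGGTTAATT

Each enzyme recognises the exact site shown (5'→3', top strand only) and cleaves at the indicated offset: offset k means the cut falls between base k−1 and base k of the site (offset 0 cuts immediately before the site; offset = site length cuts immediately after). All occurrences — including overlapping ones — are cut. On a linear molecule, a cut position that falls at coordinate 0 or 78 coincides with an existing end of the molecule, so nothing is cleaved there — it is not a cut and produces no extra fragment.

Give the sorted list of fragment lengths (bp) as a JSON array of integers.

[2,3,4,4,5,8,8,8,9,10,17]

Per-enzyme occurrences:
  TgoVI GAATTT/5: at [10] ⇒ [15]
  QalI CGGTTAAT/5: at [52, 60, 69] ⇒ [57, 65, 74]
  EstVI TCTTGG/0: at [32] ⇒ [32]
  WciI GGAT/1: at [4, 16, 24, 28, 48] ⇒ [5, 17, 25, 29, 49]

Pooled cuts: [5, 15, 17, 25, 29, 32, 49, 57, 65, 74]

Fragment lengths:
  [0,5): 5 bp
  [5,15): 10 bp
  [15,17): 2 bp
  [17,25): 8 bp
  [25,29): 4 bp
  [29,32): 3 bp
  [32,49): 17 bp
  [49,57): 8 bp
  [57,65): 8 bp
  [65,74): 9 bp
  [74,78): 4 bp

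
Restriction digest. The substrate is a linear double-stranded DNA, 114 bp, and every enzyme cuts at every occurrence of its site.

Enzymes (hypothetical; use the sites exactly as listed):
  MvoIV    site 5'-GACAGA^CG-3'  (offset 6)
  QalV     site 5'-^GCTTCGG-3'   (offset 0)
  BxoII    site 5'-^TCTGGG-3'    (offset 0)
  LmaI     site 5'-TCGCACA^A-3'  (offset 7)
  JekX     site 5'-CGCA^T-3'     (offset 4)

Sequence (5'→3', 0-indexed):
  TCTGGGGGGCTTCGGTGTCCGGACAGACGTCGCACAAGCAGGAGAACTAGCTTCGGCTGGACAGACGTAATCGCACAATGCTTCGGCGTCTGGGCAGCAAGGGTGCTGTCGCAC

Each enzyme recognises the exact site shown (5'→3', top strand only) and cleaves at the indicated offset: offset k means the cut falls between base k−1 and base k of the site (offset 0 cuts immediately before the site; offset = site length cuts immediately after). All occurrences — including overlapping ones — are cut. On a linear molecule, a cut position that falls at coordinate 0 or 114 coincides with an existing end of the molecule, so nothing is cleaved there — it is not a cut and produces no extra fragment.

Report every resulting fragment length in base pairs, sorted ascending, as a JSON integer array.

[2,8,9,9,12,13,16,19,26]

Scan for sites:
  MvoIV (GACAGACG, off=6): starts [21, 59] → cuts [27, 65]
  QalV (GCTTCGG, off=0): starts [8, 49, 79] → cuts [8, 49, 79]
  BxoII (TCTGGG, off=0): starts [0, 88] → cuts [88] (position 0 is a terminus of the linear molecule — no cut)
  LmaI (TCGCACAA, off=7): starts [29, 70] → cuts [36, 77]
  JekX (CGCAT, off=4): no sites

All cut coordinates (distinct, sorted): [8, 27, 36, 49, 65, 77, 79, 88]

Fragment lengths:
  [0,8): 8 bp
  [8,27): 19 bp
  [27,36): 9 bp
  [36,49): 13 bp
  [49,65): 16 bp
  [65,77): 12 bp
  [77,79): 2 bp
  [79,88): 9 bp
  [88,114): 26 bp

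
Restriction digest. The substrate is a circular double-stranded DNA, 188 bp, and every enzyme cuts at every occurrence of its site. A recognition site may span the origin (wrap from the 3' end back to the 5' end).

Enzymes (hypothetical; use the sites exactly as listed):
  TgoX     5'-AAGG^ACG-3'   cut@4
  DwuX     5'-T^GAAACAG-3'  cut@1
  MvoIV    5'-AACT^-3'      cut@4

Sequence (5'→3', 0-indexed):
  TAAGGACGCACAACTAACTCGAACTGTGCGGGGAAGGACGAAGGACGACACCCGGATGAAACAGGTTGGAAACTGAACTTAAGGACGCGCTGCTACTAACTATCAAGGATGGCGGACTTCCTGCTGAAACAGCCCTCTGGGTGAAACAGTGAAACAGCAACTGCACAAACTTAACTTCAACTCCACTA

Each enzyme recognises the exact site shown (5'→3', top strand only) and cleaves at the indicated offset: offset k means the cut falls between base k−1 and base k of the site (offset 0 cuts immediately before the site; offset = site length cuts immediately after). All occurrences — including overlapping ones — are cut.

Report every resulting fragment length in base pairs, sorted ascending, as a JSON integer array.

Per-enzyme occurrences:
  TgoX AAGGACG/4: at [1, 33, 40, 80] ⇒ [5, 37, 44, 84]
  DwuX TGAAACAG/1: at [56, 124, 141, 149] ⇒ [57, 125, 142, 150]
  MvoIV AACT/4: at [11, 15, 21, 70, 75, 97, 158, 167, 172, 178] ⇒ [15, 19, 25, 74, 79, 101, 162, 171, 176, 182]

All cut coordinates (distinct, sorted): [5, 15, 19, 25, 37, 44, 57, 74, 79, 84, 101, 125, 142, 150, 162, 171, 176, 182]

Fragment lengths:
  5→15: 10 bp
  15→19: 4 bp
  19→25: 6 bp
  25→37: 12 bp
  37→44: 7 bp
  44→57: 13 bp
  57→74: 17 bp
  74→79: 5 bp
  79→84: 5 bp
  84→101: 17 bp
  101→125: 24 bp
  125→142: 17 bp
  142→150: 8 bp
  150→162: 12 bp
  162→171: 9 bp
  171→176: 5 bp
  176→182: 6 bp
  182→5 (wrap): 188-182+5 = 11 bp

[4,5,5,5,6,6,7,8,9,10,11,12,12,13,17,17,17,24]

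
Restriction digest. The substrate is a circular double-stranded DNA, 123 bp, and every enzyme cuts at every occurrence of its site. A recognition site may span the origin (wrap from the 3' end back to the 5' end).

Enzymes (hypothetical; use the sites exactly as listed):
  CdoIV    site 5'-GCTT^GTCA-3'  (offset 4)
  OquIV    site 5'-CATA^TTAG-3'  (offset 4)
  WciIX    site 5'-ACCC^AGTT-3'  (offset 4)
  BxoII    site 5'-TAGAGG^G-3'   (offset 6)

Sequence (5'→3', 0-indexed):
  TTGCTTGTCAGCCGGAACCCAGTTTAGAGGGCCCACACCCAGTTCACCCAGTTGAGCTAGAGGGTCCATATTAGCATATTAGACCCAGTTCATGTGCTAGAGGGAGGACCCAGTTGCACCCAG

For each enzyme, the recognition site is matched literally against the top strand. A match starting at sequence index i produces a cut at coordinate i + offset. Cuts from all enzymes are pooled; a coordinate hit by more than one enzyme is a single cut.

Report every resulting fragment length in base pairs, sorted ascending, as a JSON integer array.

Per-enzyme occurrences:
  CdoIV GCTTGTCA/4: at [2] ⇒ [6]
  OquIV CATATTAG/4: at [66, 74] ⇒ [70, 78]
  WciIX ACCCAGTT/4: at [16, 36, 45, 82, 107, 117] ⇒ [20, 40, 49, 86, 111, 121]
  BxoII TAGAGGG/6: at [24, 57, 97] ⇒ [30, 63, 103]

All cut coordinates (distinct, sorted): [6, 20, 30, 40, 49, 63, 70, 78, 86, 103, 111, 121]

Fragment lengths:
  6→20: 14 bp
  20→30: 10 bp
  30→40: 10 bp
  40→49: 9 bp
  49→63: 14 bp
  63→70: 7 bp
  70→78: 8 bp
  78→86: 8 bp
  86→103: 17 bp
  103→111: 8 bp
  111→121: 10 bp
  121→6 (wrap): 123-121+6 = 8 bp

[7,8,8,8,8,9,10,10,10,14,14,17]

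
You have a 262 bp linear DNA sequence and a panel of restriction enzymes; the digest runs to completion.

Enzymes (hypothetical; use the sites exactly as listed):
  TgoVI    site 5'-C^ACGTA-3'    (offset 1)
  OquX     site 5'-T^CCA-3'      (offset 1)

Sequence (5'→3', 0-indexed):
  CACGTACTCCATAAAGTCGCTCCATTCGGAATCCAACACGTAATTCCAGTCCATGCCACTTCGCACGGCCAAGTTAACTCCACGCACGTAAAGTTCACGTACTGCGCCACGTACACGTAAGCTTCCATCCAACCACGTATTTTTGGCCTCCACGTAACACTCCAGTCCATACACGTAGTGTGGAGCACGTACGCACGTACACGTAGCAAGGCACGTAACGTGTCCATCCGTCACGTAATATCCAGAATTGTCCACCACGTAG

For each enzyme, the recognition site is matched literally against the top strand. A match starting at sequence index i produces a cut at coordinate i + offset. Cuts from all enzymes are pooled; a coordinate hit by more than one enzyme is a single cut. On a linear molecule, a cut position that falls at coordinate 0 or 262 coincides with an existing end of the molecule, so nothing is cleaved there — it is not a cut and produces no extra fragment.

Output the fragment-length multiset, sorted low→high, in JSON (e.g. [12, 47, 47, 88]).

[1,2,4,5,5,5,5,6,6,6,6,6,6,7,8,8,9,9,10,10,10,11,11,11,12,12,13,14,15,29]

Scan for sites:
  TgoVI (CACGTA, off=1): starts [0, 36, 84, 95, 107, 113, 133, 150, 171, 185, 193, 199, 211, 231, 255] → cuts [1, 37, 85, 96, 108, 114, 134, 151, 172, 186, 194, 200, 212, 232, 256]
  OquX (TCCA, off=1): starts [7, 20, 31, 44, 49, 78, 123, 127, 148, 160, 165, 222, 240, 250] → cuts [8, 21, 32, 45, 50, 79, 124, 128, 149, 161, 166, 223, 241, 251]

All cut coordinates (distinct, sorted): [1, 8, 21, 32, 37, 45, 50, 79, 85, 96, 108, 114, 124, 128, 134, 149, 151, 161, 166, 172, 186, 194, 200, 212, 223, 232, 241, 251, 256]

Fragments:
  [0,1): 1 bp
  [1,8): 7 bp
  [8,21): 13 bp
  [21,32): 11 bp
  [32,37): 5 bp
  [37,45): 8 bp
  [45,50): 5 bp
  [50,79): 29 bp
  [79,85): 6 bp
  [85,96): 11 bp
  [96,108): 12 bp
  [108,114): 6 bp
  [114,124): 10 bp
  [124,128): 4 bp
  [128,134): 6 bp
  [134,149): 15 bp
  [149,151): 2 bp
  [151,161): 10 bp
  [161,166): 5 bp
  [166,172): 6 bp
  [172,186): 14 bp
  [186,194): 8 bp
  [194,200): 6 bp
  [200,212): 12 bp
  [212,223): 11 bp
  [223,232): 9 bp
  [232,241): 9 bp
  [241,251): 10 bp
  [251,256): 5 bp
  [256,262): 6 bp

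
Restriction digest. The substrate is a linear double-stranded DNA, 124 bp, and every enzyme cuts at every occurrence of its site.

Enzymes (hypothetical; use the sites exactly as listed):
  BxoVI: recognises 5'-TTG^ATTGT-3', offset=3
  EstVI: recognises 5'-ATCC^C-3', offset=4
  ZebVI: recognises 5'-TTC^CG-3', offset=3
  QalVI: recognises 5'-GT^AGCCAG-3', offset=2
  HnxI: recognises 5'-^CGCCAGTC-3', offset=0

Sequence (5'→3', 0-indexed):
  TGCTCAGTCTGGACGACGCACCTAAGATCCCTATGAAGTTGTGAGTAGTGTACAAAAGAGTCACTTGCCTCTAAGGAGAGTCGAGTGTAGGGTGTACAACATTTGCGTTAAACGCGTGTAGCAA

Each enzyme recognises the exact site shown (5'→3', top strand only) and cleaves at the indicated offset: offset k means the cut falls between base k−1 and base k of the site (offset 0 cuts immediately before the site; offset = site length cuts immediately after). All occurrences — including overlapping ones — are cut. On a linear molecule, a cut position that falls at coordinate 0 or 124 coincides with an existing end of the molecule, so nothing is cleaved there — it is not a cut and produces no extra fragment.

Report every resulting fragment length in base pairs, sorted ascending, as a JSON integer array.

[30,94]

Per-enzyme occurrences:
  BxoVI (TTGATTGT, off=3): no sites
  EstVI ATCCC/4: at [26] ⇒ [30]
  ZebVI (TTCCG, off=3): no sites
  QalVI (GTAGCCAG, off=2): no sites
  HnxI (CGCCAGTC, off=0): no sites

Pooled cuts: [30]

Fragments:
  [0,30): 30 bp
  [30,124): 94 bp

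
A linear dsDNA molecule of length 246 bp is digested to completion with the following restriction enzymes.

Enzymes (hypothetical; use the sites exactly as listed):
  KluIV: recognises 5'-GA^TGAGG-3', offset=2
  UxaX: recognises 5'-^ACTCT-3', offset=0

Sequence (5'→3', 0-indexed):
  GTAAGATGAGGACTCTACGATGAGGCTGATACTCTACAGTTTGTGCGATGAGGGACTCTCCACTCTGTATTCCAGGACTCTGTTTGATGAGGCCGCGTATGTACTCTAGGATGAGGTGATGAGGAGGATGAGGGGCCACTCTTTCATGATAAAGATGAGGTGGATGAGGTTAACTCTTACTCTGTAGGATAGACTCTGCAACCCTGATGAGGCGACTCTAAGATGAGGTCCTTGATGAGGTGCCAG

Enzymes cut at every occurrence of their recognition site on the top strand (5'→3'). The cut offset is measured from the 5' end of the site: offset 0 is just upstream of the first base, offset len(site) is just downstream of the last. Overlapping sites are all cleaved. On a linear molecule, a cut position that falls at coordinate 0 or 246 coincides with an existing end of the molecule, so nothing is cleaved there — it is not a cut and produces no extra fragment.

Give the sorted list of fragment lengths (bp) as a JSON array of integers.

[5,6,6,6,7,7,8,8,9,9,9,9,9,9,10,11,11,12,14,15,15,15,18,18]

Scan for sites:
  KluIV GATGAGG/2: at [4, 18, 46, 85, 109, 117, 126, 153, 162, 205, 221, 233] ⇒ [6, 20, 48, 87, 111, 119, 128, 155, 164, 207, 223, 235]
  UxaX ACTCT/0: at [11, 30, 54, 61, 76, 102, 137, 172, 178, 192, 214] ⇒ [11, 30, 54, 61, 76, 102, 137, 172, 178, 192, 214]

Pooled cuts: [6, 11, 20, 30, 48, 54, 61, 76, 87, 102, 111, 119, 128, 137, 155, 164, 172, 178, 192, 207, 214, 223, 235]

Fragment lengths:
  [0,6): 6 bp
  [6,11): 5 bp
  [11,20): 9 bp
  [20,30): 10 bp
  [30,48): 18 bp
  [48,54): 6 bp
  [54,61): 7 bp
  [61,76): 15 bp
  [76,87): 11 bp
  [87,102): 15 bp
  [102,111): 9 bp
  [111,119): 8 bp
  [119,128): 9 bp
  [128,137): 9 bp
  [137,155): 18 bp
  [155,164): 9 bp
  [164,172): 8 bp
  [172,178): 6 bp
  [178,192): 14 bp
  [192,207): 15 bp
  [207,214): 7 bp
  [214,223): 9 bp
  [223,235): 12 bp
  [235,246): 11 bp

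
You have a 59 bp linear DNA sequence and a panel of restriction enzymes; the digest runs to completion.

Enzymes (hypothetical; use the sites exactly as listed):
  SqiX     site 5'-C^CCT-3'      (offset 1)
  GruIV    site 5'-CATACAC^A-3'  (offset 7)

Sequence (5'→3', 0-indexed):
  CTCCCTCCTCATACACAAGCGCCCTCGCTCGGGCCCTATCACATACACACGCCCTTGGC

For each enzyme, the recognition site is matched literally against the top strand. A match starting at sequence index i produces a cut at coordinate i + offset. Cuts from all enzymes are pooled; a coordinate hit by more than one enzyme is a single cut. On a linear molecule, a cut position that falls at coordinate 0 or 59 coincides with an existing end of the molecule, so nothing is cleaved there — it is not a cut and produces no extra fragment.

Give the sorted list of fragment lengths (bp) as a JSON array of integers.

Per-enzyme occurrences:
  SqiX CCCT/1: at [2, 21, 33, 51] ⇒ [3, 22, 34, 52]
  GruIV CATACACA/7: at [9, 41] ⇒ [16, 48]

Pooled cuts: [3, 16, 22, 34, 48, 52]

Fragments:
  [0,3): 3 bp
  [3,16): 13 bp
  [16,22): 6 bp
  [22,34): 12 bp
  [34,48): 14 bp
  [48,52): 4 bp
  [52,59): 7 bp

[3,4,6,7,12,13,14]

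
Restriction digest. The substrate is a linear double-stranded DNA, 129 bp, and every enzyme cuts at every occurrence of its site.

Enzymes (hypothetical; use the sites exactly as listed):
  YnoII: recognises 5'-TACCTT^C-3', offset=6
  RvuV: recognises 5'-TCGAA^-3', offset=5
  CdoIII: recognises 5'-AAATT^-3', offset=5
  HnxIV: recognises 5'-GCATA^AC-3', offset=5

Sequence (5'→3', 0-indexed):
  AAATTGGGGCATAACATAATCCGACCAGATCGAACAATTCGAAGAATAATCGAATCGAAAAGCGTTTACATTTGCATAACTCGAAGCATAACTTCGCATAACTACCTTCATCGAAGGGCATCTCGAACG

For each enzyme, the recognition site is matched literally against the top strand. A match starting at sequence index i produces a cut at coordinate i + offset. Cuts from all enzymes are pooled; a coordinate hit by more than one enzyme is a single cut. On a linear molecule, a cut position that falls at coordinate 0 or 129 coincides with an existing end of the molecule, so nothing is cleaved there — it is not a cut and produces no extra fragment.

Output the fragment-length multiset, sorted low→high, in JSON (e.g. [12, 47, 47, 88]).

Per-enzyme occurrences:
  YnoII TACCTTC/6: at [102] ⇒ [108]
  RvuV TCGAA/5: at [29, 38, 49, 54, 80, 110, 122] ⇒ [34, 43, 54, 59, 85, 115, 127]
  CdoIII AAATT/5: at [0] ⇒ [5]
  HnxIV GCATAAC/5: at [8, 73, 85, 95] ⇒ [13, 78, 90, 100]

Pooled cuts: [5, 13, 34, 43, 54, 59, 78, 85, 90, 100, 108, 115, 127]

Fragments:
  [0,5): 5 bp
  [5,13): 8 bp
  [13,34): 21 bp
  [34,43): 9 bp
  [43,54): 11 bp
  [54,59): 5 bp
  [59,78): 19 bp
  [78,85): 7 bp
  [85,90): 5 bp
  [90,100): 10 bp
  [100,108): 8 bp
  [108,115): 7 bp
  [115,127): 12 bp
  [127,129): 2 bp

[2,5,5,5,7,7,8,8,9,10,11,12,19,21]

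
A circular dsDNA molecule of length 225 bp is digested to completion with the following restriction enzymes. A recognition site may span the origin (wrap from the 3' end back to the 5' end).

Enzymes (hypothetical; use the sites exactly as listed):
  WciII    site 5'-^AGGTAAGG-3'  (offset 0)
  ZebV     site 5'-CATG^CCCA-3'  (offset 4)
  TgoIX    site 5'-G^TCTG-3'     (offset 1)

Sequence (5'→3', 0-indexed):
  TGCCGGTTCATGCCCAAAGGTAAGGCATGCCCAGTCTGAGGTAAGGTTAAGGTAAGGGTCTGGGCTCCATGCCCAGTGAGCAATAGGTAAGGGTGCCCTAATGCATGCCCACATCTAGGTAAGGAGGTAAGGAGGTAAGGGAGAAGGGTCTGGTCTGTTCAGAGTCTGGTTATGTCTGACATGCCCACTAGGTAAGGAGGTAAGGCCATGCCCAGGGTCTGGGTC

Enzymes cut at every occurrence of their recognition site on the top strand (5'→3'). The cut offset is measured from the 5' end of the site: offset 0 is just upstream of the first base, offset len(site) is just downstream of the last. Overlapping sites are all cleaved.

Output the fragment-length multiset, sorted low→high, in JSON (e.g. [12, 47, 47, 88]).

Per-enzyme occurrences:
  WciII AGGTAAGG/0: at [17, 38, 49, 84, 116, 124, 132, 189, 197] ⇒ [17, 38, 49, 84, 116, 124, 132, 189, 197]
  ZebV CATGCCCA/4: at [8, 25, 67, 103, 179, 206] ⇒ [12, 29, 71, 107, 183, 210]
  TgoIX GTCTG/1: at [33, 57, 147, 152, 163, 173, 216, 222] ⇒ [34, 58, 148, 153, 164, 174, 217, 223]

Pooled cuts: [12, 17, 29, 34, 38, 49, 58, 71, 84, 107, 116, 124, 132, 148, 153, 164, 174, 183, 189, 197, 210, 217, 223]

Fragments:
  12→17: 5 bp
  17→29: 12 bp
  29→34: 5 bp
  34→38: 4 bp
  38→49: 11 bp
  49→58: 9 bp
  58→71: 13 bp
  71→84: 13 bp
  84→107: 23 bp
  107→116: 9 bp
  116→124: 8 bp
  124→132: 8 bp
  132→148: 16 bp
  148→153: 5 bp
  153→164: 11 bp
  164→174: 10 bp
  174→183: 9 bp
  183→189: 6 bp
  189→197: 8 bp
  197→210: 13 bp
  210→217: 7 bp
  217→223: 6 bp
  223→12 (wrap): 225-223+12 = 14 bp

[4,5,5,5,6,6,7,8,8,8,9,9,9,10,11,11,12,13,13,13,14,16,23]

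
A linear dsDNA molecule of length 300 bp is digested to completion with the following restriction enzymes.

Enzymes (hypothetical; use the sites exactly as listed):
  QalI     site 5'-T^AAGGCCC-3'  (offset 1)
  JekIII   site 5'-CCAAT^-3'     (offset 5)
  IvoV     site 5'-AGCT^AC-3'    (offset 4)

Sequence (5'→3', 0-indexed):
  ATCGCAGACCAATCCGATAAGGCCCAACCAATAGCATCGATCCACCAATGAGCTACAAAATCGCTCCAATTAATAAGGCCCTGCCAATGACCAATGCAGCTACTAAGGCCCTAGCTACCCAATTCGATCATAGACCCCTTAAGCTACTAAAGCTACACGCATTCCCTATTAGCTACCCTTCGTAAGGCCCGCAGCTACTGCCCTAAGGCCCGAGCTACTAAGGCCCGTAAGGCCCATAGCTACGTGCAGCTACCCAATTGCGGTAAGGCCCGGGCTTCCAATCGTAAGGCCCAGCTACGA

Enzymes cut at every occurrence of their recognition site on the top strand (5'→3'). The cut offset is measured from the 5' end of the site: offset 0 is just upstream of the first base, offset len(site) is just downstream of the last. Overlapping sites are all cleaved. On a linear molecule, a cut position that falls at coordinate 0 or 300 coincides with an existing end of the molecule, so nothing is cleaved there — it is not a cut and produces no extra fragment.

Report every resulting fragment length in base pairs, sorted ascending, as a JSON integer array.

Scan for sites:
  QalI (TAAGGCCC, off=1): starts [17, 73, 103, 182, 203, 218, 227, 263, 284] → cuts [18, 74, 104, 183, 204, 219, 228, 264, 285]
  JekIII (CCAAT, off=5): starts [8, 27, 44, 65, 83, 90, 118, 253, 277] → cuts [13, 32, 49, 70, 88, 95, 123, 258, 282]
  IvoV (AGCTAC, off=4): starts [50, 97, 112, 141, 150, 170, 192, 212, 237, 247, 292] → cuts [54, 101, 116, 145, 154, 174, 196, 216, 241, 251, 296]

Pooled cuts: [13, 18, 32, 49, 54, 70, 74, 88, 95, 101, 104, 116, 123, 145, 154, 174, 183, 196, 204, 216, 219, 228, 241, 251, 258, 264, 282, 285, 296]

Fragments:
  [0,13): 13 bp
  [13,18): 5 bp
  [18,32): 14 bp
  [32,49): 17 bp
  [49,54): 5 bp
  [54,70): 16 bp
  [70,74): 4 bp
  [74,88): 14 bp
  [88,95): 7 bp
  [95,101): 6 bp
  [101,104): 3 bp
  [104,116): 12 bp
  [116,123): 7 bp
  [123,145): 22 bp
  [145,154): 9 bp
  [154,174): 20 bp
  [174,183): 9 bp
  [183,196): 13 bp
  [196,204): 8 bp
  [204,216): 12 bp
  [216,219): 3 bp
  [219,228): 9 bp
  [228,241): 13 bp
  [241,251): 10 bp
  [251,258): 7 bp
  [258,264): 6 bp
  [264,282): 18 bp
  [282,285): 3 bp
  [285,296): 11 bp
  [296,300): 4 bp

[3,3,3,4,4,5,5,6,6,7,7,7,8,9,9,9,10,11,12,12,13,13,13,14,14,16,17,18,20,22]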